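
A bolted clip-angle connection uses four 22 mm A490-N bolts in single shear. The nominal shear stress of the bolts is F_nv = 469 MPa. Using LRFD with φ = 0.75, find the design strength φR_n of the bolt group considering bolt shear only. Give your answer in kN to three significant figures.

535 kN

A_b = π × 22² / 4 = 380.1 mm².
R_n = F_nv · A_b · n · n_s = 469 × 380.1 × 4 × 1 / 1000 = 713.1 kN.
Design strength φR_n = 0.75 × 713.1 = 535 kN.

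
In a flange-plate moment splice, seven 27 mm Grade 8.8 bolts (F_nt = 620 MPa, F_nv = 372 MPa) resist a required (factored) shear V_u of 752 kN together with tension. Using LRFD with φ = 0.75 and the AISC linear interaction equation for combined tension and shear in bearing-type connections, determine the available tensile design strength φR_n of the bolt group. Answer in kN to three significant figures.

A_b = π·27²/4 = 572.6 mm²; f_rv = 752 × 1000 / (7 × 572.6) = 187.6 MPa.
F'_nt = 1.3 F_nt − (F_nt / φF_nv) f_rv = 1.3·620 − (620/(0.75·372))·187.6 = 389 MPa, capped at F_nt → F'_nt = 389 MPa.
R_n = F'_nt · A_b · n = 389 × 572.6 × 7 / 1000 = 1559 kN.
Design strength φR_n = 0.75 × 1559 = 1170 kN.

1170 kN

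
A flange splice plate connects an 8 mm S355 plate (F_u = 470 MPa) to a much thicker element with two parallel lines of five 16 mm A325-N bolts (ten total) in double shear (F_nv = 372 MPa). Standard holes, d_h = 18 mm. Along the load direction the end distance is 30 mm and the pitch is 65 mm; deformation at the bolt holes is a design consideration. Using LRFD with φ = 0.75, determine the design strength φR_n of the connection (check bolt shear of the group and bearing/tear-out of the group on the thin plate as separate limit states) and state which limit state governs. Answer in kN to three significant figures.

1010 kN (bearing governs)

Bolt shear: A_b = π·16²/4 = 201.1 mm²; R_n = 372 × 201.1 × 10 × 2 / 1000 = 1496 kN → 0.75 × 1496 = 1120 kN.
Bearing (1.2 l_c t F_u ≤ 2.4 d t F_u): upper limit = 2.4·16·8·470 / 1000 = 144.4 kN.
  Edge l_c = 30 − 18/2 = 21 → r_n = 94.75 kN; interior l_c = 65 − 18 = 47 → r_n = 144.4 kN.
  R_n,bearing = 2·94.75 + 8·144.4 = 1345 kN → 0.75 × 1345 = 1010 kN.
Bearing governs: 1010 kN.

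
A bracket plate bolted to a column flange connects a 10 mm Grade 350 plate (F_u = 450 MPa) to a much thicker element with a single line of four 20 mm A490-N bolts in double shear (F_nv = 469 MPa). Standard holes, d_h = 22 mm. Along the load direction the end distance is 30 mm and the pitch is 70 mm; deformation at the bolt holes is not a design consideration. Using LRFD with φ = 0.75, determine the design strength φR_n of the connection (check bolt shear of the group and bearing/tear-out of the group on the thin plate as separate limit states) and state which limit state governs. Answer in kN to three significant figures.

704 kN (bearing governs)

Bolt shear: A_b = π·20²/4 = 314.2 mm²; R_n = 469 × 314.2 × 4 × 2 / 1000 = 1179 kN → 0.75 × 1179 = 884 kN.
Bearing (1.5 l_c t F_u ≤ 3.0 d t F_u): upper limit = 3.0·20·10·450 / 1000 = 270 kN.
  Edge l_c = 30 − 22/2 = 19 → r_n = 128.2 kN; interior l_c = 70 − 22 = 48 → r_n = 270 kN.
  R_n,bearing = 1·128.2 + 3·270 = 938.2 kN → 0.75 × 938.2 = 704 kN.
Bearing governs: 704 kN.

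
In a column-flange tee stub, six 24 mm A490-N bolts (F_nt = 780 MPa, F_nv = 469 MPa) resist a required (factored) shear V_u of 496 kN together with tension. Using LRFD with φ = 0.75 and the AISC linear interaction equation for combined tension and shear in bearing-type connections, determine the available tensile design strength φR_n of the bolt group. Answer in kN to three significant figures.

A_b = π·24²/4 = 452.4 mm²; f_rv = 496 × 1000 / (6 × 452.4) = 182.7 MPa.
F'_nt = 1.3 F_nt − (F_nt / φF_nv) f_rv = 1.3·780 − (780/(0.75·469))·182.7 = 608.8 MPa, capped at F_nt → F'_nt = 608.8 MPa.
R_n = F'_nt · A_b · n = 608.8 × 452.4 × 6 / 1000 = 1652 kN.
Design strength φR_n = 0.75 × 1652 = 1240 kN.

1240 kN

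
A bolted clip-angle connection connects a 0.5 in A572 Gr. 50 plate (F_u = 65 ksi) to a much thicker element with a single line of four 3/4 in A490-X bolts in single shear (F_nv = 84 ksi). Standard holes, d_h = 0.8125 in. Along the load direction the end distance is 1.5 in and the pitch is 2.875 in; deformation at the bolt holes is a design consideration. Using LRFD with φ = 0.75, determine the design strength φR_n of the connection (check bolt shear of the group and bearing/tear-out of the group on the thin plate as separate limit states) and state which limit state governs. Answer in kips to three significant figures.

111 kips (bolt shear governs)

Bolt shear: A_b = π·0.75²/4 = 0.4418 in²; R_n = 84 × 0.4418 × 4 × 1 = 148.4 kips → 0.75 × 148.4 = 111 kips.
Bearing (1.2 l_c t F_u ≤ 2.4 d t F_u): upper limit = 2.4·0.75·0.5·65 = 58.5 kips.
  Edge l_c = 1.5 − 0.8125/2 = 1.094 → r_n = 42.66 kips; interior l_c = 2.875 − 0.8125 = 2.062 → r_n = 58.5 kips.
  R_n,bearing = 1·42.66 + 3·58.5 = 218.2 kips → 0.75 × 218.2 = 164 kips.
Bolt shear governs: 111 kips.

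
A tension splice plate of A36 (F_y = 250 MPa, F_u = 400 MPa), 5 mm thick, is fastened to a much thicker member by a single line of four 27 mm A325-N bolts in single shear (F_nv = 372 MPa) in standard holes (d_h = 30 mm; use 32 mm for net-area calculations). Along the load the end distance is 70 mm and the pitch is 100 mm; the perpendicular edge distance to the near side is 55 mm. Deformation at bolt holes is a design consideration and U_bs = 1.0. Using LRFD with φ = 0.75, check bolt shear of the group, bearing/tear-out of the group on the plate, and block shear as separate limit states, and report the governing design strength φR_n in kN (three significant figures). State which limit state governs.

Bolt shear: A_b = π·27²/4 = 572.6 mm²; R_n = 372 × 572.6 × 4 × 1 / 1000 = 852 kN → 0.75 × 852 = 639 kN.
Bearing: edge l_c = 55, r_n = 129.6 kN; interior l_c = 70, r_n = 129.6 kN; R_n = 129.6 + 3·129.6 = 518.4 kN → 389 kN.
Block shear: A_gv = 1850, A_nv = 1290, A_nt = 195 mm²; R_n = min(0.6F_uA_nv, 0.6F_yA_gv) + U_bs·F_u·A_nt = 355.5 kN → 267 kN.
Block shear governs: 267 kN.

267 kN (block shear governs)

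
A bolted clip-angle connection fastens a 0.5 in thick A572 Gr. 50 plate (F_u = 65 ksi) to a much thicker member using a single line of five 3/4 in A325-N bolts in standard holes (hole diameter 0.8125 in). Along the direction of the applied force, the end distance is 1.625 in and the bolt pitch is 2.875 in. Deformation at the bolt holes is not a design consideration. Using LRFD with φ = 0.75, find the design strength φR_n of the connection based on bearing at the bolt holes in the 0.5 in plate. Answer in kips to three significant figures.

264 kips

Per bolt r_n = 1.5 l_c t F_u ≤ 3.0 d t F_u; upper limit = 3.0 × 0.75 × 0.5 × 65 = 73.12 kips.
Edge bolt: l_c = 1.625 − 0.8125/2 = 1.219 in → 1.5 × 1.219 × 0.5 × 65 = 59.41 → r_n = 59.41 kips.
Interior bolts: l_c = 2.875 − 0.8125 = 2.062 in → 1.5 × 2.062 × 0.5 × 65 = 100.5 → r_n = 73.12 kips.
R_n = 1 × 59.41 + 4 × 73.12 = 351.9 kips.
Design strength φR_n = 0.75 × 351.9 = 264 kips.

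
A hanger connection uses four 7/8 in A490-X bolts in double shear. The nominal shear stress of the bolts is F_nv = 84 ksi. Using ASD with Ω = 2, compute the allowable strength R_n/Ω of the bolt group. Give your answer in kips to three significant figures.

202 kips

A_b = π × 0.875² / 4 = 0.6013 in².
R_n = F_nv · A_b · n · n_s = 84 × 0.6013 × 4 × 2 = 404.1 kips.
Allowable strength R_n/Ω = 404.1 / 2 = 202 kips.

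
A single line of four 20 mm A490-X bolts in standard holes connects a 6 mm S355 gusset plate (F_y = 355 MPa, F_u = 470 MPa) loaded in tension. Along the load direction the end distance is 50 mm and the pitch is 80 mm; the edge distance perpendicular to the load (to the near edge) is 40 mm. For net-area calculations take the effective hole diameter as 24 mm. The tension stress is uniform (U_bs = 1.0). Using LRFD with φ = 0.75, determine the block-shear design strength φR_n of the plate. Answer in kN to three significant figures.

Shear plane L_v = 50 + 3·80 = 290 mm; A_gv = 290 × 6 = 1740 mm².
A_nv = (290 − 3.5·24) × 6 = 1236 mm².
A_nt = (40 − 0.5·24) × 6 = 168 mm².
0.6 F_u A_nv = 348.6 kN; 0.6 F_y A_gv = 370.6 kN → shear rupture governs the shear term.
R_n = 348.6 + 1.0 × 470 × 168 / 1000 = 427.5 kN.
Design strength φR_n = 0.75 × 427.5 = 321 kN.

321 kN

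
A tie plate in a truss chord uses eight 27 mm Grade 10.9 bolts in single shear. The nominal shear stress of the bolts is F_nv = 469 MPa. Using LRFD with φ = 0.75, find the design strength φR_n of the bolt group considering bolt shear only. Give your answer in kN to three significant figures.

A_b = π × 27² / 4 = 572.6 mm².
R_n = F_nv · A_b · n · n_s = 469 × 572.6 × 8 × 1 / 1000 = 2148 kN.
Design strength φR_n = 0.75 × 2148 = 1610 kN.

1610 kN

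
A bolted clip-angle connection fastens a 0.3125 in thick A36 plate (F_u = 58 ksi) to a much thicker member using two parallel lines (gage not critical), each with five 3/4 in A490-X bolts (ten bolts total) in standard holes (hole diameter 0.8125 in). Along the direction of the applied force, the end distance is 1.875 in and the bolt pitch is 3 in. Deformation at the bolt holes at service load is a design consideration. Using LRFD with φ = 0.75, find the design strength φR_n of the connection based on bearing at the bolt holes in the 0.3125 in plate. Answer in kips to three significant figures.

Per bolt r_n = 1.2 l_c t F_u ≤ 2.4 d t F_u; upper limit = 2.4 × 0.75 × 0.3125 × 58 = 32.62 kips.
Edge bolt: l_c = 1.875 − 0.8125/2 = 1.469 in → 1.2 × 1.469 × 0.3125 × 58 = 31.95 → r_n = 31.95 kips.
Interior bolts: l_c = 3 − 0.8125 = 2.188 in → 1.2 × 2.188 × 0.3125 × 58 = 47.58 → r_n = 32.62 kips.
R_n = 2 × 31.95 + 8 × 32.62 = 324.9 kips.
Design strength φR_n = 0.75 × 324.9 = 244 kips.

244 kips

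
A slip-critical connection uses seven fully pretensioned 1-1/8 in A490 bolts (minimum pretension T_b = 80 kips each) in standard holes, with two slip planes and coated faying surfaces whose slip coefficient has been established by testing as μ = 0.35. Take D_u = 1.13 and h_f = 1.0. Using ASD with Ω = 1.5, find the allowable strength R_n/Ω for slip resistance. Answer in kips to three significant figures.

R_n = μ · D_u · h_f · T_b · n_s · n_b = 0.35 × 1.13 × 1.0 × 80 × 2 × 7 = 443 kips.
Allowable strength R_n/Ω = 443 / 1.5 = 295 kips.

295 kips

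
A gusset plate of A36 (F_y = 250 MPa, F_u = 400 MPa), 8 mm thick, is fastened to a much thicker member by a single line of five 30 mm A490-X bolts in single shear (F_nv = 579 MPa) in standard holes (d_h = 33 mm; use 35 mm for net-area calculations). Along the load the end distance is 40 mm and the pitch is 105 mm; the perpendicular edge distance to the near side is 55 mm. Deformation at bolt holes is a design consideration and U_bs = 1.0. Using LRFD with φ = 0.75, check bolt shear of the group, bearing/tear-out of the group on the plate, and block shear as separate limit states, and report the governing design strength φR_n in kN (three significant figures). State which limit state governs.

Bolt shear: A_b = π·30²/4 = 706.9 mm²; R_n = 579 × 706.9 × 5 × 1 / 1000 = 2046 kN → 0.75 × 2046 = 1530 kN.
Bearing: edge l_c = 23.5, r_n = 90.24 kN; interior l_c = 72, r_n = 230.4 kN; R_n = 90.24 + 4·230.4 = 1012 kN → 759 kN.
Block shear: A_gv = 3680, A_nv = 2420, A_nt = 300 mm²; R_n = min(0.6F_uA_nv, 0.6F_yA_gv) + U_bs·F_u·A_nt = 672 kN → 504 kN.
Block shear governs: 504 kN.

504 kN (block shear governs)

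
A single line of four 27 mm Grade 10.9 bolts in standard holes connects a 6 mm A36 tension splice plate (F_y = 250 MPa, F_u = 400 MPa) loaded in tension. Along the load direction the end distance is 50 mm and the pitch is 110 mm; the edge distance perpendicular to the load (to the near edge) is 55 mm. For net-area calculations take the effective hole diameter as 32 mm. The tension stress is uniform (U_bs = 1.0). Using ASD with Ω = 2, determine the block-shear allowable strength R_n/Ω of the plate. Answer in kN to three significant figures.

Shear plane L_v = 50 + 3·110 = 380 mm; A_gv = 380 × 6 = 2280 mm².
A_nv = (380 − 3.5·32) × 6 = 1608 mm².
A_nt = (55 − 0.5·32) × 6 = 234 mm².
0.6 F_u A_nv = 385.9 kN; 0.6 F_y A_gv = 342 kN → shear yielding governs the shear term.
R_n = 342 + 1.0 × 400 × 234 / 1000 = 435.6 kN.
Allowable strength R_n/Ω = 435.6 / 2 = 218 kN.

218 kN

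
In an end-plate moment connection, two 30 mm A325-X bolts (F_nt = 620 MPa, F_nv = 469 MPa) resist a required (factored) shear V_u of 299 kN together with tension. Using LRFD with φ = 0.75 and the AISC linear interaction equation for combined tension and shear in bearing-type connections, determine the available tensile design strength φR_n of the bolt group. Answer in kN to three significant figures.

459 kN

A_b = π·30²/4 = 706.9 mm²; f_rv = 299 × 1000 / (2 × 706.9) = 211.5 MPa.
F'_nt = 1.3 F_nt − (F_nt / φF_nv) f_rv = 1.3·620 − (620/(0.75·469))·211.5 = 433.2 MPa, capped at F_nt → F'_nt = 433.2 MPa.
R_n = F'_nt · A_b · n = 433.2 × 706.9 × 2 / 1000 = 612.4 kN.
Design strength φR_n = 0.75 × 612.4 = 459 kN.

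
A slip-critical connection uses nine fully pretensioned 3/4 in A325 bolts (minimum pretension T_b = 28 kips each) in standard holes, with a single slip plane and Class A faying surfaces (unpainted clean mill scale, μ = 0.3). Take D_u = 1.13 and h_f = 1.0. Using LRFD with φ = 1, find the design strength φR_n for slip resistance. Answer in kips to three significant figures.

R_n = μ · D_u · h_f · T_b · n_s · n_b = 0.3 × 1.13 × 1.0 × 28 × 1 × 9 = 85.43 kips.
Design strength φR_n = 1 × 85.43 = 85.4 kips.

85.4 kips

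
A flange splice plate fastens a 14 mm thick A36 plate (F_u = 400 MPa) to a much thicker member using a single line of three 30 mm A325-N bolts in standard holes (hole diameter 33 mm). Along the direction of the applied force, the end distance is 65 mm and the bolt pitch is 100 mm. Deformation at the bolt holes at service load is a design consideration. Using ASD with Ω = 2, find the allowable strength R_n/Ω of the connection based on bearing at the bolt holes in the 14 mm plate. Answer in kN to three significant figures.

Per bolt r_n = 1.2 l_c t F_u ≤ 2.4 d t F_u; upper limit = 2.4 × 30 × 14 × 400 / 1000 = 403.2 kN.
Edge bolt: l_c = 65 − 33/2 = 48.5 mm → 1.2 × 48.5 × 14 × 400 / 1000 = 325.9 → r_n = 325.9 kN.
Interior bolts: l_c = 100 − 33 = 67 mm → 1.2 × 67 × 14 × 400 / 1000 = 450.2 → r_n = 403.2 kN.
R_n = 1 × 325.9 + 2 × 403.2 = 1132 kN.
Allowable strength R_n/Ω = 1132 / 2 = 566 kN.

566 kN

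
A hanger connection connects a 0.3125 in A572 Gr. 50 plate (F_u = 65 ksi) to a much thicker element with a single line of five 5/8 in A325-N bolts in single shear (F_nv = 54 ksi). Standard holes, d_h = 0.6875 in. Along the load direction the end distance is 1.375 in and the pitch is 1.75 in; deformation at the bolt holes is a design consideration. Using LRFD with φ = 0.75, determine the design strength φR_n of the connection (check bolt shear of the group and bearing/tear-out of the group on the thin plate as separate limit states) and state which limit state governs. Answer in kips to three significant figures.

Bolt shear: A_b = π·0.625²/4 = 0.3068 in²; R_n = 54 × 0.3068 × 5 × 1 = 82.83 kips → 0.75 × 82.83 = 62.1 kips.
Bearing (1.2 l_c t F_u ≤ 2.4 d t F_u): upper limit = 2.4·0.625·0.3125·65 = 30.47 kips.
  Edge l_c = 1.375 − 0.6875/2 = 1.031 → r_n = 25.14 kips; interior l_c = 1.75 − 0.6875 = 1.062 → r_n = 25.9 kips.
  R_n,bearing = 1·25.14 + 4·25.9 = 128.7 kips → 0.75 × 128.7 = 96.5 kips.
Bolt shear governs: 62.1 kips.

62.1 kips (bolt shear governs)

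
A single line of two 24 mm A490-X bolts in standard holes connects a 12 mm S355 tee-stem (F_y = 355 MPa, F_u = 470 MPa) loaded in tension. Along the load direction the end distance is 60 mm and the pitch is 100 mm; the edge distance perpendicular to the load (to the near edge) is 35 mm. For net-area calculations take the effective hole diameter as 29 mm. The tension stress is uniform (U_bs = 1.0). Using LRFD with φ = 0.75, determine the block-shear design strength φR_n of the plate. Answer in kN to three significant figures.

Shear plane L_v = 60 + 1·100 = 160 mm; A_gv = 160 × 12 = 1920 mm².
A_nv = (160 − 1.5·29) × 12 = 1398 mm².
A_nt = (35 − 0.5·29) × 12 = 246 mm².
0.6 F_u A_nv = 394.2 kN; 0.6 F_y A_gv = 409 kN → shear rupture governs the shear term.
R_n = 394.2 + 1.0 × 470 × 246 / 1000 = 509.9 kN.
Design strength φR_n = 0.75 × 509.9 = 382 kN.

382 kN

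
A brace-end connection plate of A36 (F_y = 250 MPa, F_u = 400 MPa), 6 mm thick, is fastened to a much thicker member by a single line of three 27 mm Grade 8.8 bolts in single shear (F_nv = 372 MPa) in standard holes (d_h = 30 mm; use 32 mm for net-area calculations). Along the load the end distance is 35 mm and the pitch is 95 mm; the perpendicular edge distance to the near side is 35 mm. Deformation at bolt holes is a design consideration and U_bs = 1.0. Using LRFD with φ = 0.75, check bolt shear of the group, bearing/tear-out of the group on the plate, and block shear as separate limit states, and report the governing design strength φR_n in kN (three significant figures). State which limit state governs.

Bolt shear: A_b = π·27²/4 = 572.6 mm²; R_n = 372 × 572.6 × 3 × 1 / 1000 = 639 kN → 0.75 × 639 = 479 kN.
Bearing: edge l_c = 20, r_n = 57.6 kN; interior l_c = 65, r_n = 155.5 kN; R_n = 57.6 + 2·155.5 = 368.6 kN → 276 kN.
Block shear: A_gv = 1350, A_nv = 870, A_nt = 114 mm²; R_n = min(0.6F_uA_nv, 0.6F_yA_gv) + U_bs·F_u·A_nt = 248.1 kN → 186 kN.
Block shear governs: 186 kN.

186 kN (block shear governs)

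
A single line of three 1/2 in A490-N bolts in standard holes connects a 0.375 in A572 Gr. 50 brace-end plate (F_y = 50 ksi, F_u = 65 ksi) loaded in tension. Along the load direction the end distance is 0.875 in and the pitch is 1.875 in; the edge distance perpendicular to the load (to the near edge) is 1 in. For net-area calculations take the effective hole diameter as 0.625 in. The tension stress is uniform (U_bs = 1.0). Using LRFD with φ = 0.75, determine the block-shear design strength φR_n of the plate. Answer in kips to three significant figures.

46.2 kips

Shear plane L_v = 0.875 + 2·1.875 = 4.625 in; A_gv = 4.625 × 0.375 = 1.734 in².
A_nv = (4.625 − 2.5·0.625) × 0.375 = 1.148 in².
A_nt = (1 − 0.5·0.625) × 0.375 = 0.2578 in².
0.6 F_u A_nv = 44.79 kips; 0.6 F_y A_gv = 52.03 kips → shear rupture governs the shear term.
R_n = 44.79 + 1.0 × 65 × 0.2578 = 61.55 kips.
Design strength φR_n = 0.75 × 61.55 = 46.2 kips.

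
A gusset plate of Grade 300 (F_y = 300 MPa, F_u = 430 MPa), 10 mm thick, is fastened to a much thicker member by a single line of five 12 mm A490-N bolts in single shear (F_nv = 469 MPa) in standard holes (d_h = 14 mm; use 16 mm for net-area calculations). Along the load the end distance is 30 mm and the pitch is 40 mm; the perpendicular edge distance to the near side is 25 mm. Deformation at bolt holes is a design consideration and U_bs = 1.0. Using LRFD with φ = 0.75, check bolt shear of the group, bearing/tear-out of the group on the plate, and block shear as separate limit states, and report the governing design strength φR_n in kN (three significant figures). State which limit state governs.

199 kN (bolt shear governs)

Bolt shear: A_b = π·12²/4 = 113.1 mm²; R_n = 469 × 113.1 × 5 × 1 / 1000 = 265.2 kN → 0.75 × 265.2 = 199 kN.
Bearing: edge l_c = 23, r_n = 118.7 kN; interior l_c = 26, r_n = 123.8 kN; R_n = 118.7 + 4·123.8 = 614 kN → 461 kN.
Block shear: A_gv = 1900, A_nv = 1180, A_nt = 170 mm²; R_n = min(0.6F_uA_nv, 0.6F_yA_gv) + U_bs·F_u·A_nt = 377.5 kN → 283 kN.
Bolt shear governs: 199 kN.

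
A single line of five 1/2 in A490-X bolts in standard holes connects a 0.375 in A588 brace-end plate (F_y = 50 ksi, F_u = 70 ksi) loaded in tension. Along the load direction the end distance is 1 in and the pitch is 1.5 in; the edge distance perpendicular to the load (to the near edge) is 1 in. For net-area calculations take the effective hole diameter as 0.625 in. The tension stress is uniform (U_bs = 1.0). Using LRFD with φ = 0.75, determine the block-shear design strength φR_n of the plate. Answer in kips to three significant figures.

Shear plane L_v = 1 + 4·1.5 = 7 in; A_gv = 7 × 0.375 = 2.625 in².
A_nv = (7 − 4.5·0.625) × 0.375 = 1.57 in².
A_nt = (1 − 0.5·0.625) × 0.375 = 0.2578 in².
0.6 F_u A_nv = 65.95 kips; 0.6 F_y A_gv = 78.75 kips → shear rupture governs the shear term.
R_n = 65.95 + 1.0 × 70 × 0.2578 = 84 kips.
Design strength φR_n = 0.75 × 84 = 63 kips.

63 kips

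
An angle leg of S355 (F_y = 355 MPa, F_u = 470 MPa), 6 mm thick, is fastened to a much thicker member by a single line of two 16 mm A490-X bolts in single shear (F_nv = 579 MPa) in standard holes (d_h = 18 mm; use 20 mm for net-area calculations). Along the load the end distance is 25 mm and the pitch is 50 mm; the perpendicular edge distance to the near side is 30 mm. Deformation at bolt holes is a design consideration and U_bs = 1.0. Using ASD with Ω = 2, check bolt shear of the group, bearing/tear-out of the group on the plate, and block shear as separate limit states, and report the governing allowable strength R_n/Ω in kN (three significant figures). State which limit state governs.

66.3 kN (block shear governs)

Bolt shear: A_b = π·16²/4 = 201.1 mm²; R_n = 579 × 201.1 × 2 × 1 / 1000 = 232.8 kN → 232.8 / 2 = 116 kN.
Bearing: edge l_c = 16, r_n = 54.14 kN; interior l_c = 32, r_n = 108.3 kN; R_n = 54.14 + 1·108.3 = 162.4 kN → 81.2 kN.
Block shear: A_gv = 450, A_nv = 270, A_nt = 120 mm²; R_n = min(0.6F_uA_nv, 0.6F_yA_gv) + U_bs·F_u·A_nt = 132.5 kN → 66.3 kN.
Block shear governs: 66.3 kN.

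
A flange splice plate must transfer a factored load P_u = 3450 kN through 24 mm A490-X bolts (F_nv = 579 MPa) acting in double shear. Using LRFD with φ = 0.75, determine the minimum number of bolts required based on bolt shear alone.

9 bolts

A_b = π·24²/4 = 452.4 mm².
Per-bolt design strength φR_n = 0.75 × 579 × 452.4 × 2 / 1000 = 392.9 kN.
n ≥ 3450 / 392.9 = 8.781 → use 9 bolts.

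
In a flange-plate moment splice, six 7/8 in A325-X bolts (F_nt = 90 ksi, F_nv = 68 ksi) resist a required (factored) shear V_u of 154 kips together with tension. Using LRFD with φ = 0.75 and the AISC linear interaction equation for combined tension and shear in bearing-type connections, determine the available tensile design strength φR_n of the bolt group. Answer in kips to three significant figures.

A_b = π·0.875²/4 = 0.6013 in²; f_rv = 154 / (6 × 0.6013) = 42.68 ksi.
F'_nt = 1.3 F_nt − (F_nt / φF_nv) f_rv = 1.3·90 − (90/(0.75·68))·42.68 = 41.68 ksi, capped at F_nt → F'_nt = 41.68 ksi.
R_n = F'_nt · A_b · n = 41.68 × 0.6013 × 6 = 150.4 kips.
Design strength φR_n = 0.75 × 150.4 = 113 kips.

113 kips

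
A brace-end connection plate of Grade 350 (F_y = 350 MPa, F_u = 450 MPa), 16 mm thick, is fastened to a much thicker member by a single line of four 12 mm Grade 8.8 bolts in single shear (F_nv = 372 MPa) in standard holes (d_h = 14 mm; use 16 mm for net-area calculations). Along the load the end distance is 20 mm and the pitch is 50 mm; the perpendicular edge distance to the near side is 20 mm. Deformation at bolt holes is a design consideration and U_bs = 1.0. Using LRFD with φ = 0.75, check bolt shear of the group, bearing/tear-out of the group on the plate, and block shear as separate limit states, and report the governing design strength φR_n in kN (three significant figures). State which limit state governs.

Bolt shear: A_b = π·12²/4 = 113.1 mm²; R_n = 372 × 113.1 × 4 × 1 / 1000 = 168.3 kN → 0.75 × 168.3 = 126 kN.
Bearing: edge l_c = 13, r_n = 112.3 kN; interior l_c = 36, r_n = 207.4 kN; R_n = 112.3 + 3·207.4 = 734.4 kN → 551 kN.
Block shear: A_gv = 2720, A_nv = 1824, A_nt = 192 mm²; R_n = min(0.6F_uA_nv, 0.6F_yA_gv) + U_bs·F_u·A_nt = 578.9 kN → 434 kN.
Bolt shear governs: 126 kN.

126 kN (bolt shear governs)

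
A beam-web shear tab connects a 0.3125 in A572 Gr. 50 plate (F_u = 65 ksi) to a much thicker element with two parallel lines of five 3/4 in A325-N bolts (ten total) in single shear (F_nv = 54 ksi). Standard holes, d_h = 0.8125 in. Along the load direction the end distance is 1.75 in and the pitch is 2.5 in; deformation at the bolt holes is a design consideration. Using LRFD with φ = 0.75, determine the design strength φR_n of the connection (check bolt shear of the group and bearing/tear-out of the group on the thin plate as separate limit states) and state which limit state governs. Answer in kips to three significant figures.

179 kips (bolt shear governs)

Bolt shear: A_b = π·0.75²/4 = 0.4418 in²; R_n = 54 × 0.4418 × 10 × 1 = 238.6 kips → 0.75 × 238.6 = 179 kips.
Bearing (1.2 l_c t F_u ≤ 2.4 d t F_u): upper limit = 2.4·0.75·0.3125·65 = 36.56 kips.
  Edge l_c = 1.75 − 0.8125/2 = 1.344 → r_n = 32.75 kips; interior l_c = 2.5 − 0.8125 = 1.688 → r_n = 36.56 kips.
  R_n,bearing = 2·32.75 + 8·36.56 = 358 kips → 0.75 × 358 = 269 kips.
Bolt shear governs: 179 kips.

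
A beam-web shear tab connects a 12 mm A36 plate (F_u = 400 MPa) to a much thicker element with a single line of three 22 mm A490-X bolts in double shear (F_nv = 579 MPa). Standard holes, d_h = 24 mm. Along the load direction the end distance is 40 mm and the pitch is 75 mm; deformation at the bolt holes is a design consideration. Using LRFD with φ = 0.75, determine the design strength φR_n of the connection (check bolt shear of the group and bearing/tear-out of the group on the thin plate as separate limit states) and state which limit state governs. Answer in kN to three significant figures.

Bolt shear: A_b = π·22²/4 = 380.1 mm²; R_n = 579 × 380.1 × 3 × 2 / 1000 = 1321 kN → 0.75 × 1321 = 990 kN.
Bearing (1.2 l_c t F_u ≤ 2.4 d t F_u): upper limit = 2.4·22·12·400 / 1000 = 253.4 kN.
  Edge l_c = 40 − 24/2 = 28 → r_n = 161.3 kN; interior l_c = 75 − 24 = 51 → r_n = 253.4 kN.
  R_n,bearing = 1·161.3 + 2·253.4 = 668.2 kN → 0.75 × 668.2 = 501 kN.
Bearing governs: 501 kN.

501 kN (bearing governs)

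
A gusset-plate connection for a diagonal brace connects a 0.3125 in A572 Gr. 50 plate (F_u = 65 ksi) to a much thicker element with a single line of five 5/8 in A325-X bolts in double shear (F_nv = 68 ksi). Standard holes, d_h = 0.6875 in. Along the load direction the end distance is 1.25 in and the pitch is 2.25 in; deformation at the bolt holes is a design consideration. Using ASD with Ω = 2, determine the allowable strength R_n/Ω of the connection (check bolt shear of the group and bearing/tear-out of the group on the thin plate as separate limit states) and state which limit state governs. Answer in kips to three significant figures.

72 kips (bearing governs)

Bolt shear: A_b = π·0.625²/4 = 0.3068 in²; R_n = 68 × 0.3068 × 5 × 2 = 208.6 kips → 208.6 / 2 = 104 kips.
Bearing (1.2 l_c t F_u ≤ 2.4 d t F_u): upper limit = 2.4·0.625·0.3125·65 = 30.47 kips.
  Edge l_c = 1.25 − 0.6875/2 = 0.9062 → r_n = 22.09 kips; interior l_c = 2.25 − 0.6875 = 1.562 → r_n = 30.47 kips.
  R_n,bearing = 1·22.09 + 4·30.47 = 144 kips → 144 / 2 = 72 kips.
Bearing governs: 72 kips.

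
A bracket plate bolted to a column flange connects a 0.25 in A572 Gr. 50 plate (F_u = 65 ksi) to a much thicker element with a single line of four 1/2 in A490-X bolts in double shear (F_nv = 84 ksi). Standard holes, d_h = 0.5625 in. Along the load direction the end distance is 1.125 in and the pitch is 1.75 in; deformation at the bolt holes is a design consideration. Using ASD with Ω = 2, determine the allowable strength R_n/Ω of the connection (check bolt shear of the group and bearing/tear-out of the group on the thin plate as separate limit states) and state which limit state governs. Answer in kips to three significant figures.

37.5 kips (bearing governs)

Bolt shear: A_b = π·0.5²/4 = 0.1963 in²; R_n = 84 × 0.1963 × 4 × 2 = 131.9 kips → 131.9 / 2 = 66 kips.
Bearing (1.2 l_c t F_u ≤ 2.4 d t F_u): upper limit = 2.4·0.5·0.25·65 = 19.5 kips.
  Edge l_c = 1.125 − 0.5625/2 = 0.8438 → r_n = 16.45 kips; interior l_c = 1.75 − 0.5625 = 1.188 → r_n = 19.5 kips.
  R_n,bearing = 1·16.45 + 3·19.5 = 74.95 kips → 74.95 / 2 = 37.5 kips.
Bearing governs: 37.5 kips.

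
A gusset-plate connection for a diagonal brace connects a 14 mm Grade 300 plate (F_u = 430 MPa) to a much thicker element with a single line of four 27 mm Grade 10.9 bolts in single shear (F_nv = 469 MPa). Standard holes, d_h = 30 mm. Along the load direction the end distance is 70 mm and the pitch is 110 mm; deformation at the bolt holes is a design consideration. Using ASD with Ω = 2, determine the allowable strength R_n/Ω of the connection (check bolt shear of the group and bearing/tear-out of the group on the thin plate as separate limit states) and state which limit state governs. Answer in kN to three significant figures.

537 kN (bolt shear governs)

Bolt shear: A_b = π·27²/4 = 572.6 mm²; R_n = 469 × 572.6 × 4 × 1 / 1000 = 1074 kN → 1074 / 2 = 537 kN.
Bearing (1.2 l_c t F_u ≤ 2.4 d t F_u): upper limit = 2.4·27·14·430 / 1000 = 390.1 kN.
  Edge l_c = 70 − 30/2 = 55 → r_n = 390.1 kN; interior l_c = 110 − 30 = 80 → r_n = 390.1 kN.
  R_n,bearing = 1·390.1 + 3·390.1 = 1560 kN → 1560 / 2 = 780 kN.
Bolt shear governs: 537 kN.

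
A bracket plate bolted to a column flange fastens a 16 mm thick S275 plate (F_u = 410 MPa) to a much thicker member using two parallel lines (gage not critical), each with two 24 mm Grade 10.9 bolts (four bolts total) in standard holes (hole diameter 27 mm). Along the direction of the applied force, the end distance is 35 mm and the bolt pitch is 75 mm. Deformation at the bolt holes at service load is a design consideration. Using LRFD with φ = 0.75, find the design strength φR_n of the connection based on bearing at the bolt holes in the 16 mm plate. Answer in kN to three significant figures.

821 kN

Per bolt r_n = 1.2 l_c t F_u ≤ 2.4 d t F_u; upper limit = 2.4 × 24 × 16 × 410 / 1000 = 377.9 kN.
Edge bolt: l_c = 35 − 27/2 = 21.5 mm → 1.2 × 21.5 × 16 × 410 / 1000 = 169.2 → r_n = 169.2 kN.
Interior bolts: l_c = 75 − 27 = 48 mm → 1.2 × 48 × 16 × 410 / 1000 = 377.9 → r_n = 377.9 kN.
R_n = 2 × 169.2 + 2 × 377.9 = 1094 kN.
Design strength φR_n = 0.75 × 1094 = 821 kN.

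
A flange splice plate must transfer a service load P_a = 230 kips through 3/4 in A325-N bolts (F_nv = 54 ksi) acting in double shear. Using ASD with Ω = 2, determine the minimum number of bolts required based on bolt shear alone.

A_b = π·0.75²/4 = 0.4418 in².
Per-bolt allowable strength R_n/Ω = 54 × 0.4418 × 2 / 2 = 23.86 kips.
n ≥ 230 / 23.86 = 9.641 → use 10 bolts.

10 bolts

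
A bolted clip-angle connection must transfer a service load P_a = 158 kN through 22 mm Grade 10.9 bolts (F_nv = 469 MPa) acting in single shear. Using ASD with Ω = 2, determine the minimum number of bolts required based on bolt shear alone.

2 bolts

A_b = π·22²/4 = 380.1 mm².
Per-bolt allowable strength R_n/Ω = 469 × 380.1 × 1 / 1000 / 2 = 89.14 kN.
n ≥ 158 / 89.14 = 1.772 → use 2 bolts.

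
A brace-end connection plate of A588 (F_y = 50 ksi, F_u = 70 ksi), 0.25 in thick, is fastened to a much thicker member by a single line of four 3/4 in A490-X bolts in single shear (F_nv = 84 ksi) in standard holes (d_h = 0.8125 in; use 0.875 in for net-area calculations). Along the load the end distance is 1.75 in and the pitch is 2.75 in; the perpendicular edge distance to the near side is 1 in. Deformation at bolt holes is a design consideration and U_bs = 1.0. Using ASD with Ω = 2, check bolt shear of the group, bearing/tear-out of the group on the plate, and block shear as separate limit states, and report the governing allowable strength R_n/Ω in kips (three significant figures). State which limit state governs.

Bolt shear: A_b = π·0.75²/4 = 0.4418 in²; R_n = 84 × 0.4418 × 4 × 1 = 148.4 kips → 148.4 / 2 = 74.2 kips.
Bearing: edge l_c = 1.344, r_n = 28.22 kips; interior l_c = 1.938, r_n = 31.5 kips; R_n = 28.22 + 3·31.5 = 122.7 kips → 61.4 kips.
Block shear: A_gv = 2.5, A_nv = 1.734, A_nt = 0.1406 in²; R_n = min(0.6F_uA_nv, 0.6F_yA_gv) + U_bs·F_u·A_nt = 82.69 kips → 41.3 kips.
Block shear governs: 41.3 kips.

41.3 kips (block shear governs)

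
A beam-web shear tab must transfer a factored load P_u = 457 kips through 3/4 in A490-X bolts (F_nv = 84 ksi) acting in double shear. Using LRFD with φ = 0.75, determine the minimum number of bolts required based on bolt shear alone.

9 bolts

A_b = π·0.75²/4 = 0.4418 in².
Per-bolt design strength φR_n = 0.75 × 84 × 0.4418 × 2 = 55.67 kips.
n ≥ 457 / 55.67 = 8.21 → use 9 bolts.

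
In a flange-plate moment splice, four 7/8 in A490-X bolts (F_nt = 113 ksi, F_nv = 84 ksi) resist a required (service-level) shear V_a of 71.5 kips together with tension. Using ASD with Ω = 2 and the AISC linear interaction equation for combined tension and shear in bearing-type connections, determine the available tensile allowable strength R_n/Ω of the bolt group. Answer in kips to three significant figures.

80.5 kips

A_b = π·0.875²/4 = 0.6013 in²; f_rv = 71.5 / (4 × 0.6013) = 29.73 ksi.
F'_nt = 1.3 F_nt − (Ω F_nt / F_nv) f_rv = 1.3·113 − (2·113/84)·29.73 = 66.92 ksi, capped at F_nt → F'_nt = 66.92 ksi.
R_n = F'_nt · A_b · n = 66.92 × 0.6013 × 4 = 161 kips.
Allowable strength R_n/Ω = 161 / 2 = 80.5 kips.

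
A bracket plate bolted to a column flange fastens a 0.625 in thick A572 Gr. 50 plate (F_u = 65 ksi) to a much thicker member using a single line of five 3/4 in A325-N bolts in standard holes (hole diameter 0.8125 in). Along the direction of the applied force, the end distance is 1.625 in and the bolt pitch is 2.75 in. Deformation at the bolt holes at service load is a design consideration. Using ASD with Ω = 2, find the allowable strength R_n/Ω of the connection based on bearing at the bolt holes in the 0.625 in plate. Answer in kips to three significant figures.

Per bolt r_n = 1.2 l_c t F_u ≤ 2.4 d t F_u; upper limit = 2.4 × 0.75 × 0.625 × 65 = 73.12 kips.
Edge bolt: l_c = 1.625 − 0.8125/2 = 1.219 in → 1.2 × 1.219 × 0.625 × 65 = 59.41 → r_n = 59.41 kips.
Interior bolts: l_c = 2.75 − 0.8125 = 1.938 in → 1.2 × 1.938 × 0.625 × 65 = 94.45 → r_n = 73.12 kips.
R_n = 1 × 59.41 + 4 × 73.12 = 351.9 kips.
Allowable strength R_n/Ω = 351.9 / 2 = 176 kips.

176 kips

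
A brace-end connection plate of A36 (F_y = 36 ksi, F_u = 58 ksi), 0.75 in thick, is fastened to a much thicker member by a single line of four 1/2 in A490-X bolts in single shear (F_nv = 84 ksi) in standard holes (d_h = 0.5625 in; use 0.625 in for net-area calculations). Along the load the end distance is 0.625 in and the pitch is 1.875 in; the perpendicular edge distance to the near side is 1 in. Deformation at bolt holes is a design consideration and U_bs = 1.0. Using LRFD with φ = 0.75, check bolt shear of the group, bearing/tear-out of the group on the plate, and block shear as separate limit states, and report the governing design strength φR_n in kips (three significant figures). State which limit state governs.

49.5 kips (bolt shear governs)

Bolt shear: A_b = π·0.5²/4 = 0.1963 in²; R_n = 84 × 0.1963 × 4 × 1 = 65.97 kips → 0.75 × 65.97 = 49.5 kips.
Bearing: edge l_c = 0.3438, r_n = 17.94 kips; interior l_c = 1.312, r_n = 52.2 kips; R_n = 17.94 + 3·52.2 = 174.5 kips → 131 kips.
Block shear: A_gv = 4.688, A_nv = 3.047, A_nt = 0.5156 in²; R_n = min(0.6F_uA_nv, 0.6F_yA_gv) + U_bs·F_u·A_nt = 131.2 kips → 98.4 kips.
Bolt shear governs: 49.5 kips.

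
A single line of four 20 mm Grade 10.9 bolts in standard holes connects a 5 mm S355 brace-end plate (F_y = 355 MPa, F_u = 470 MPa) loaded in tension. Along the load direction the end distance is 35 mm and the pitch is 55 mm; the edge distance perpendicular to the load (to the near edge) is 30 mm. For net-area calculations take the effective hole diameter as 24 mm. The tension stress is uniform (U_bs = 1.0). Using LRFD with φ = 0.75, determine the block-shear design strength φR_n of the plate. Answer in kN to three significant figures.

Shear plane L_v = 35 + 3·55 = 200 mm; A_gv = 200 × 5 = 1000 mm².
A_nv = (200 − 3.5·24) × 5 = 580 mm².
A_nt = (30 − 0.5·24) × 5 = 90 mm².
0.6 F_u A_nv = 163.6 kN; 0.6 F_y A_gv = 213 kN → shear rupture governs the shear term.
R_n = 163.6 + 1.0 × 470 × 90 / 1000 = 205.9 kN.
Design strength φR_n = 0.75 × 205.9 = 154 kN.

154 kN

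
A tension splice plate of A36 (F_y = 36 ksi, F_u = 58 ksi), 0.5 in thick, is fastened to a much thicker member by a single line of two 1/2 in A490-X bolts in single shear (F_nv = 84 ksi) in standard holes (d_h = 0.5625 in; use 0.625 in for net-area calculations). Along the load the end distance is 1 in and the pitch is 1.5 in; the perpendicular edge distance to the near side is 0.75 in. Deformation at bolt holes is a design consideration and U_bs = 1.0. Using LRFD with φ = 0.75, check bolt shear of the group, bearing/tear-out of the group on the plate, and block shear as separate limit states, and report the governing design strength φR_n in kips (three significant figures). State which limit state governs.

24.7 kips (bolt shear governs)

Bolt shear: A_b = π·0.5²/4 = 0.1963 in²; R_n = 84 × 0.1963 × 2 × 1 = 32.99 kips → 0.75 × 32.99 = 24.7 kips.
Bearing: edge l_c = 0.7188, r_n = 25.01 kips; interior l_c = 0.9375, r_n = 32.62 kips; R_n = 25.01 + 1·32.62 = 57.64 kips → 43.2 kips.
Block shear: A_gv = 1.25, A_nv = 0.7812, A_nt = 0.2188 in²; R_n = min(0.6F_uA_nv, 0.6F_yA_gv) + U_bs·F_u·A_nt = 39.69 kips → 29.8 kips.
Bolt shear governs: 24.7 kips.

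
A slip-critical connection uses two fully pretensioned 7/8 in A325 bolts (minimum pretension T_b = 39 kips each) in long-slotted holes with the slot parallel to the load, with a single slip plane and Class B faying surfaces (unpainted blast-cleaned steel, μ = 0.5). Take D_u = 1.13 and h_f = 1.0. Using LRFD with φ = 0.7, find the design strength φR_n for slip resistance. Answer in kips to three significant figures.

R_n = μ · D_u · h_f · T_b · n_s · n_b = 0.5 × 1.13 × 1.0 × 39 × 1 × 2 = 44.07 kips.
Design strength φR_n = 0.7 × 44.07 = 30.8 kips.

30.8 kips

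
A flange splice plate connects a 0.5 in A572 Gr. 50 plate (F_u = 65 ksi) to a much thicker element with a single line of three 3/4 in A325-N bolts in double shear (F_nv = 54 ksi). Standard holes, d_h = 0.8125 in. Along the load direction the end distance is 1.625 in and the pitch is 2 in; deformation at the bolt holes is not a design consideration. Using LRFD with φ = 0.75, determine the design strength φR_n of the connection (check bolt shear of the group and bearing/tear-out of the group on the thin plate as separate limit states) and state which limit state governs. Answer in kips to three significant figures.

Bolt shear: A_b = π·0.75²/4 = 0.4418 in²; R_n = 54 × 0.4418 × 3 × 2 = 143.1 kips → 0.75 × 143.1 = 107 kips.
Bearing (1.5 l_c t F_u ≤ 3.0 d t F_u): upper limit = 3.0·0.75·0.5·65 = 73.12 kips.
  Edge l_c = 1.625 − 0.8125/2 = 1.219 → r_n = 59.41 kips; interior l_c = 2 − 0.8125 = 1.188 → r_n = 57.89 kips.
  R_n,bearing = 1·59.41 + 2·57.89 = 175.2 kips → 0.75 × 175.2 = 131 kips.
Bolt shear governs: 107 kips.

107 kips (bolt shear governs)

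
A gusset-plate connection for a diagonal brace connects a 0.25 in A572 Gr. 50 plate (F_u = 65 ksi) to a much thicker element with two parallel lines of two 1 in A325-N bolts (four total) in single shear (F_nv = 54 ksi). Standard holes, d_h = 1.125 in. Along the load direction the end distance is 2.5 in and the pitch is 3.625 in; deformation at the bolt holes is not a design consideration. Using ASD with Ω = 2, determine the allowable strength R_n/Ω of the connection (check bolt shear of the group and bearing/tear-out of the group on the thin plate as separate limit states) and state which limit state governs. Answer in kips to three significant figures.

Bolt shear: A_b = π·1²/4 = 0.7854 in²; R_n = 54 × 0.7854 × 4 × 1 = 169.6 kips → 169.6 / 2 = 84.8 kips.
Bearing (1.5 l_c t F_u ≤ 3.0 d t F_u): upper limit = 3.0·1·0.25·65 = 48.75 kips.
  Edge l_c = 2.5 − 1.125/2 = 1.938 → r_n = 47.23 kips; interior l_c = 3.625 − 1.125 = 2.5 → r_n = 48.75 kips.
  R_n,bearing = 2·47.23 + 2·48.75 = 192 kips → 192 / 2 = 96 kips.
Bolt shear governs: 84.8 kips.

84.8 kips (bolt shear governs)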